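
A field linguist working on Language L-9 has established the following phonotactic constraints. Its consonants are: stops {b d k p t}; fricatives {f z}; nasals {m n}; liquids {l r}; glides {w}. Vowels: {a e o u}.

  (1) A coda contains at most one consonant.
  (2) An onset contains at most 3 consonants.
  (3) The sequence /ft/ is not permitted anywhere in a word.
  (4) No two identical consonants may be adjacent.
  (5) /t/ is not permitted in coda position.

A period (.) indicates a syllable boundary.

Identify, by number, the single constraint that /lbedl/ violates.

/lbedl/: syllable 1 coda /dl/ has 2 consonants (> 1).
This is a violation of constraint 1: "A coda contains at most one consonant."
The remaining constraints (2, 3, 4, 5) are satisfied.

1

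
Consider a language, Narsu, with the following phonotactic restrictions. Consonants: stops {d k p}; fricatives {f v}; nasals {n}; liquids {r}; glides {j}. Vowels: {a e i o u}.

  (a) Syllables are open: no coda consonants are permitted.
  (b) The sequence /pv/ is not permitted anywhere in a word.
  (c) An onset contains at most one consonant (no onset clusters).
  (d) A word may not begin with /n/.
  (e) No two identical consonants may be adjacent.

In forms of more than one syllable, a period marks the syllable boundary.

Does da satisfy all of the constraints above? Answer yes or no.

da — σ1 onset /d/, coda /∅/ ok → licit

yes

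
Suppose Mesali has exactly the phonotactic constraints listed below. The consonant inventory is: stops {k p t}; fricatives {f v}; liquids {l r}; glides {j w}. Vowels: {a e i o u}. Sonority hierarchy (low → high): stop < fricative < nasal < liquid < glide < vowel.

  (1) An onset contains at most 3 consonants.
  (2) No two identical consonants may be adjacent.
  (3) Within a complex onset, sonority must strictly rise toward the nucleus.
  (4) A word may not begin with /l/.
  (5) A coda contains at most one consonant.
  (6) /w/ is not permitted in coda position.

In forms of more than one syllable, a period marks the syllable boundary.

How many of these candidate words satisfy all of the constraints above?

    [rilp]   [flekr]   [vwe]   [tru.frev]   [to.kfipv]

2

[rilp] — violates constraint 5: syllable 1 coda /lp/ has 2 consonants (> 1) → ill-formed
[flekr] — violates constraint 5: syllable 1 coda /kr/ has 2 consonants (> 1) → ill-formed
[vwe] — σ1 onset /vw/ (2→5 rises), coda /∅/ ok → well-formed
[tru.frev] — σ1 onset /tr/ (1→4 rises), coda /∅/ ok; σ2 onset /fr/ (2→4 rises), coda /v/ ok → well-formed
[to.kfipv] — violates constraint 5: syllable 2 coda /pv/ has 2 consonants (> 1) → ill-formed
Well-formed: [vwe], [tru.frev] → 2.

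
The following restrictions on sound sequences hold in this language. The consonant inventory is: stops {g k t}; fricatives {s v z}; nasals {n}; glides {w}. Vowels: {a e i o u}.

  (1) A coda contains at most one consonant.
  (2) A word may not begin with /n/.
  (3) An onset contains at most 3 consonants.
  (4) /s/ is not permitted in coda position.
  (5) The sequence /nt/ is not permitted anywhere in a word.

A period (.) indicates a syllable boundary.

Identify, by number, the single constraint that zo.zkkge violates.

3

zo.zkkge: syllable 2 onset /zkkg/ has 4 consonants (> 3).
This is a violation of constraint 3: "An onset contains at most 3 consonants."
The remaining constraints (1, 2, 4, 5) are satisfied.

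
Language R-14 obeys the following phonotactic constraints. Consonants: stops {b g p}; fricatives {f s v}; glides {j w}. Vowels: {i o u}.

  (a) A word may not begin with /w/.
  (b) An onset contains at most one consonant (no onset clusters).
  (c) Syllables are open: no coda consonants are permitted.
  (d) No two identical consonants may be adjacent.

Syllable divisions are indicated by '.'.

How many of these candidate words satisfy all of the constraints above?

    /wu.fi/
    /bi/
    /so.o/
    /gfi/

/wu.fi/ — violates constraint (a): word begins with /w/ → illicit
/bi/ — σ1 onset /b/, coda /∅/ ok → licit
/so.o/ — σ1 onset /s/, coda /∅/ ok; σ2 onset /∅/, coda /∅/ ok → licit
/gfi/ — violates constraint (b): syllable 1 onset /gf/ has 2 consonants (> 1) → illicit
Licit: /bi/, /so.o/ → 2.

2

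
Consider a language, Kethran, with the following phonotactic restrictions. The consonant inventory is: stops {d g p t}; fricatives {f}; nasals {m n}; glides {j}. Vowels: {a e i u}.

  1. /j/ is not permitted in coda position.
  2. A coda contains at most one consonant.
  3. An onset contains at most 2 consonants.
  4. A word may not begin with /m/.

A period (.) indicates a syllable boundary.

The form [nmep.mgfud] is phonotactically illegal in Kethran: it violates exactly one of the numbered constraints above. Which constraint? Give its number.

[nmep.mgfud]: syllable 2 onset /mgf/ has 3 consonants (> 2).
This is a violation of constraint 3: "An onset contains at most 2 consonants."
The remaining constraints (1, 2, 4) are satisfied.

3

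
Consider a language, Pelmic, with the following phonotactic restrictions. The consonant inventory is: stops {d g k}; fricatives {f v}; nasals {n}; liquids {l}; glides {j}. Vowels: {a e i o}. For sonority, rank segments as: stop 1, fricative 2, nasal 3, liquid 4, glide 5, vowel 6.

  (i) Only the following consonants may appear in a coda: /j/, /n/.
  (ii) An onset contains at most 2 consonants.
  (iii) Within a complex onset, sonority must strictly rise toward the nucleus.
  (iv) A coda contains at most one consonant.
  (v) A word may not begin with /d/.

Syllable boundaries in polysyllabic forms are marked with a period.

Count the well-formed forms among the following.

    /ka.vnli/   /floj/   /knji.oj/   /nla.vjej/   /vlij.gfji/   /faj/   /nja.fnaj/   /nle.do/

/ka.vnli/ — violates constraint (ii): syllable 2 onset /vnl/ has 3 consonants (> 2) → ill-formed
/floj/ — σ1 onset /fl/ (2→4 rises), coda /j/ ok → well-formed
/knji.oj/ — violates constraint (ii): syllable 1 onset /knj/ has 3 consonants (> 2) → ill-formed
/nla.vjej/ — σ1 onset /nl/ (3→4 rises), coda /∅/ ok; σ2 onset /vj/ (2→5 rises), coda /j/ ok → well-formed
/vlij.gfji/ — violates constraint (ii): syllable 2 onset /gfj/ has 3 consonants (> 2) → ill-formed
/faj/ — σ1 onset /f/, coda /j/ ok → well-formed
/nja.fnaj/ — σ1 onset /nj/ (3→5 rises), coda /∅/ ok; σ2 onset /fn/ (2→3 rises), coda /j/ ok → well-formed
/nle.do/ — σ1 onset /nl/ (3→4 rises), coda /∅/ ok; σ2 onset /d/, coda /∅/ ok → well-formed
Well-formed: /floj/, /nla.vjej/, /faj/, /nja.fnaj/, /nle.do/ → 5.

5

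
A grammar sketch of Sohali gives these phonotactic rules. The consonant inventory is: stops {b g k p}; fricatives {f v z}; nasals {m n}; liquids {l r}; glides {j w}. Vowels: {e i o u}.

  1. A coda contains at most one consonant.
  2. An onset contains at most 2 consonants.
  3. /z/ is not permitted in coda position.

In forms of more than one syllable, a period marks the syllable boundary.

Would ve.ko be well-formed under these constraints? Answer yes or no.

yes

ve.ko — σ1 onset /v/, coda /∅/ ok; σ2 onset /k/, coda /∅/ ok → well-formed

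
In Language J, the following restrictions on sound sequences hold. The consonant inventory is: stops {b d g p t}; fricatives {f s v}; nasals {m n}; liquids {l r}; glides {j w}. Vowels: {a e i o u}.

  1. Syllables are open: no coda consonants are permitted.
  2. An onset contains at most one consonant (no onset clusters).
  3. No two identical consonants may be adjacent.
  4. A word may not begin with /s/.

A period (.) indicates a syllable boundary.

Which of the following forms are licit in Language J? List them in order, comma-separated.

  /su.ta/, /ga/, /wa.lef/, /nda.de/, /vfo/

/ga/

/su.ta/ — violates constraint 4: word begins with /s/ → illicit
/ga/ — σ1 onset /g/, coda /∅/ ok → licit
/wa.lef/ — violates constraint 1: syllable 2 coda /f/ has 1 consonant (> 0) → illicit
/nda.de/ — violates constraint 2: syllable 1 onset /nd/ has 2 consonants (> 1) → illicit
/vfo/ — violates constraint 2: syllable 1 onset /vf/ has 2 consonants (> 1) → illicit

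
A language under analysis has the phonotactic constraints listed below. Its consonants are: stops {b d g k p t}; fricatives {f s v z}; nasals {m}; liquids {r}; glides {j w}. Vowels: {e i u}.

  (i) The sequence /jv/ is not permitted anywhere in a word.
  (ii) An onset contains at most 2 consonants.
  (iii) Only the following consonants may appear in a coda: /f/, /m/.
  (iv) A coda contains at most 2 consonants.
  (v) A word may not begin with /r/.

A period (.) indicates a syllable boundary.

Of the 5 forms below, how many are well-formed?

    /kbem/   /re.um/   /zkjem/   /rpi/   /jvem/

1

/kbem/ — σ1 onset /kb/ (2C), coda /m/ ok → well-formed
/re.um/ — violates constraint (v): word begins with /r/ → ill-formed
/zkjem/ — violates constraint (ii): syllable 1 onset /zkj/ has 3 consonants (> 2) → ill-formed
/rpi/ — violates constraint (v): word begins with /r/ → ill-formed
/jvem/ — violates constraint (i): contains banned sequence /jv/ → ill-formed
Well-formed: /kbem/ → 1.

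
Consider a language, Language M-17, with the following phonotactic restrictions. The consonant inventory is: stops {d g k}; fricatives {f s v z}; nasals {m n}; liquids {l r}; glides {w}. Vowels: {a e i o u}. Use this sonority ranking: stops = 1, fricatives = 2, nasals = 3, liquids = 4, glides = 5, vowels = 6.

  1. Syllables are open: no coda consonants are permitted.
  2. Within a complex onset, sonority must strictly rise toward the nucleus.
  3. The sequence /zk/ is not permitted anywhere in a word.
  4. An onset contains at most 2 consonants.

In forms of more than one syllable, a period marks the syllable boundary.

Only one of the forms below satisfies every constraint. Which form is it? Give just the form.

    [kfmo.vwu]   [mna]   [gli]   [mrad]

[gli]

[kfmo.vwu] — violates constraint 4: syllable 1 onset /kfm/ has 3 consonants (> 2) → illicit
[mna] — violates constraint 2: syllable 1 onset /mn/: /m/ (nasal, 3) → /n/ (nasal, 3) does not rise → illicit
[gli] — σ1 onset /gl/ (1→4 rises), coda /∅/ ok → licit
[mrad] — violates constraint 1: syllable 1 coda /d/ has 1 consonant (> 0) → illicit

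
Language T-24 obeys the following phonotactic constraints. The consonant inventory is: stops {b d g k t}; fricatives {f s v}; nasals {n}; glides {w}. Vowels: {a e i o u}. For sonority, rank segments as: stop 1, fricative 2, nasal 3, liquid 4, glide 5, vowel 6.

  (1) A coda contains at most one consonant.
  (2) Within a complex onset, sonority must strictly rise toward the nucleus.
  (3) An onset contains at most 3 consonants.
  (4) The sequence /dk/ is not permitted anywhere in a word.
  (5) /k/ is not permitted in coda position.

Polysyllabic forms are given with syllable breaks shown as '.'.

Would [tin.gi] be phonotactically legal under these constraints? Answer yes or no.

yes

[tin.gi] — σ1 onset /t/, coda /n/ ok; σ2 onset /g/, coda /∅/ ok → phonotactically legal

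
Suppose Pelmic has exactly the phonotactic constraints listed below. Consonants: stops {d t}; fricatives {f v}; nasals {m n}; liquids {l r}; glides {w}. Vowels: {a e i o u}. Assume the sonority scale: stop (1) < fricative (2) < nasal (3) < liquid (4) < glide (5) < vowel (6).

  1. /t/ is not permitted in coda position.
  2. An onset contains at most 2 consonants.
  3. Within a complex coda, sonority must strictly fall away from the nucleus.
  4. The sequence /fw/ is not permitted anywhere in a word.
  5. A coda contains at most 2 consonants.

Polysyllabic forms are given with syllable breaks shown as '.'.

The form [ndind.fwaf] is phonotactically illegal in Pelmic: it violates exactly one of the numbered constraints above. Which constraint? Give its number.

4

[ndind.fwaf]: contains banned sequence /fw/.
This is a violation of constraint 4: "The sequence /fw/ is not permitted anywhere in a word."
The remaining constraints (1, 2, 3, 5) are satisfied.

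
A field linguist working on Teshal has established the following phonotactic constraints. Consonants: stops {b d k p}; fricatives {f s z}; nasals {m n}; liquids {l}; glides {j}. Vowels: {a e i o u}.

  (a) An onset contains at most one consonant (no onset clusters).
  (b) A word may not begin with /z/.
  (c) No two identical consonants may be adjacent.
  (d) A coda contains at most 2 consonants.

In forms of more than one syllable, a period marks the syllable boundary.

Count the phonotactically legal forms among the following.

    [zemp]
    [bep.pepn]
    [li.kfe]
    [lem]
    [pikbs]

[zemp] — violates constraint (b): word begins with /z/ → phonotactically illegal
[bep.pepn] — violates constraint (c): adjacent identical consonants /pp/ → phonotactically illegal
[li.kfe] — violates constraint (a): syllable 2 onset /kf/ has 2 consonants (> 1) → phonotactically illegal
[lem] — σ1 onset /l/, coda /m/ ok → phonotactically legal
[pikbs] — violates constraint (d): syllable 1 coda /kbs/ has 3 consonants (> 2) → phonotactically illegal
Phonotactically legal: [lem] → 1.

1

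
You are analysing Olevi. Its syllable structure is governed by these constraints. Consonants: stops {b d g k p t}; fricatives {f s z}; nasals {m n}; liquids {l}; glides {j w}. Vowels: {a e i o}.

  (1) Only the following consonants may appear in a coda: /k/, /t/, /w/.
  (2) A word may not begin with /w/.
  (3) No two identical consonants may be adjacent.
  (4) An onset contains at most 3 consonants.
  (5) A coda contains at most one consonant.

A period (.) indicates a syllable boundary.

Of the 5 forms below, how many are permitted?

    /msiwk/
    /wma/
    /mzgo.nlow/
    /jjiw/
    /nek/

2

/msiwk/ — violates constraint 5: syllable 1 coda /wk/ has 2 consonants (> 1) → not permitted
/wma/ — violates constraint 2: word begins with /w/ → not permitted
/mzgo.nlow/ — σ1 onset /mzg/ (3C), coda /∅/ ok; σ2 onset /nl/ (2C), coda /w/ ok → permitted
/jjiw/ — violates constraint 3: adjacent identical consonants /jj/ → not permitted
/nek/ — σ1 onset /n/, coda /k/ ok → permitted
Permitted: /mzgo.nlow/, /nek/ → 2.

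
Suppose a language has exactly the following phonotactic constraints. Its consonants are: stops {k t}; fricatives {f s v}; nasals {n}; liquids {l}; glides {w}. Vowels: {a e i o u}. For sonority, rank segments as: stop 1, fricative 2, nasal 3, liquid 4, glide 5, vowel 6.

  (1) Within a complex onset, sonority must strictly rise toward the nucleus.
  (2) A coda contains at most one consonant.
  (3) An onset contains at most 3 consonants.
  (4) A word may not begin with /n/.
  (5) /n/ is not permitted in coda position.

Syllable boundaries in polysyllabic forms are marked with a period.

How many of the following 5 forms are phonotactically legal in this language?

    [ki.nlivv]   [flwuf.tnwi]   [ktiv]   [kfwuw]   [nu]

2

[ki.nlivv] — violates constraint 2: syllable 2 coda /vv/ has 2 consonants (> 1) → phonotactically illegal
[flwuf.tnwi] — σ1 onset /flw/ (2→4→5 rises), coda /f/ ok; σ2 onset /tnw/ (1→3→5 rises), coda /∅/ ok → phonotactically legal
[ktiv] — violates constraint 1: syllable 1 onset /kt/: /k/ (stop, 1) → /t/ (stop, 1) does not rise → phonotactically illegal
[kfwuw] — σ1 onset /kfw/ (1→2→5 rises), coda /w/ ok → phonotactically legal
[nu] — violates constraint 4: word begins with /n/ → phonotactically illegal
Phonotactically legal: [flwuf.tnwi], [kfwuw] → 2.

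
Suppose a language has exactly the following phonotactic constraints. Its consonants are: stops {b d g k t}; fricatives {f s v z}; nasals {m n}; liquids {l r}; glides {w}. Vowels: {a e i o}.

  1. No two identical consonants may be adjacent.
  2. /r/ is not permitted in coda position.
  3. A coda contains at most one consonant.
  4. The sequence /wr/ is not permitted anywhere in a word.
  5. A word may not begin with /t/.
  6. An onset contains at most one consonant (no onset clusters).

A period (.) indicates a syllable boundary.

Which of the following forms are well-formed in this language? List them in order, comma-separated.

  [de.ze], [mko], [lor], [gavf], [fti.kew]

[de.ze] — σ1 onset /d/, coda /∅/ ok; σ2 onset /z/, coda /∅/ ok → well-formed
[mko] — violates constraint 6: syllable 1 onset /mk/ has 2 consonants (> 1) → ill-formed
[lor] — violates constraint 2: syllable 1 coda contains /r/ → ill-formed
[gavf] — violates constraint 3: syllable 1 coda /vf/ has 2 consonants (> 1) → ill-formed
[fti.kew] — violates constraint 6: syllable 1 onset /ft/ has 2 consonants (> 1) → ill-formed

[de.ze]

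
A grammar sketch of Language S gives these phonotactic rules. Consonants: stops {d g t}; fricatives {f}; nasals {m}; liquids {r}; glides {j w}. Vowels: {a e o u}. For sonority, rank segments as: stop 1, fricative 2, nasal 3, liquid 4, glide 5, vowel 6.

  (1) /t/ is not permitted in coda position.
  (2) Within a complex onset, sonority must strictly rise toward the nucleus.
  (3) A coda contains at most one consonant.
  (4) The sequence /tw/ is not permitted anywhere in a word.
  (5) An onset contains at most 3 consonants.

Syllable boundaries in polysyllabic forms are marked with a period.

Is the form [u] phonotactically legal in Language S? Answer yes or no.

yes

[u] — σ1 onset /∅/, coda /∅/ ok → phonotactically legal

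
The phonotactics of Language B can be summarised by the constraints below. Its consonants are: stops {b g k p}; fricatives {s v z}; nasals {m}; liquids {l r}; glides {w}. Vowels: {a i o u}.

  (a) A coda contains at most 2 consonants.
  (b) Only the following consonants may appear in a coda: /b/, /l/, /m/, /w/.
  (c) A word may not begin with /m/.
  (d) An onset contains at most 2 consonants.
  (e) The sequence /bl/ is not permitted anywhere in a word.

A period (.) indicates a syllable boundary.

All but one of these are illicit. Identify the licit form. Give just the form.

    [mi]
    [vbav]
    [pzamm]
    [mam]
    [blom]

[pzamm]

[mi] — violates constraint (c): word begins with /m/ → illicit
[vbav] — violates constraint (b): syllable 1 coda contains /v/, which is not a licensed coda consonant → illicit
[pzamm] — σ1 onset /pz/ (2C), coda /mm/ (2C) ok → licit
[mam] — violates constraint (c): word begins with /m/ → illicit
[blom] — violates constraint (e): contains banned sequence /bl/ → illicit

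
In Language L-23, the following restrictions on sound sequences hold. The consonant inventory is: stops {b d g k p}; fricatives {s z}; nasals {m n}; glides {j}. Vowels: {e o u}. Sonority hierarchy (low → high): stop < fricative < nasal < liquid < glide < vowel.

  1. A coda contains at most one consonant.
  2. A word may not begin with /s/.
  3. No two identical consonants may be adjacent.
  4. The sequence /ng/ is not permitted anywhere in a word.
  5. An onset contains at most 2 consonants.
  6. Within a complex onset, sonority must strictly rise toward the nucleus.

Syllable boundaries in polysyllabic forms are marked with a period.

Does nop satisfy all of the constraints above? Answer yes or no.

yes

nop — σ1 onset /n/, coda /p/ ok → licit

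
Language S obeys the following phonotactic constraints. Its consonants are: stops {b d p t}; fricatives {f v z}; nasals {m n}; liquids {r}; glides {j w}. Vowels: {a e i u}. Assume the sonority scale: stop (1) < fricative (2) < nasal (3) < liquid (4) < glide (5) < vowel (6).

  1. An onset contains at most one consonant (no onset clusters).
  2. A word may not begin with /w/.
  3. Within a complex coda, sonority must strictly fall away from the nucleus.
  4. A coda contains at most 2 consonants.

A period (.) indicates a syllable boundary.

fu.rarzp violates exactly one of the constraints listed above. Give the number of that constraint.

4

fu.rarzp: syllable 2 coda /rzp/ has 3 consonants (> 2).
This is a violation of constraint 4: "A coda contains at most 2 consonants."
The remaining constraints (1, 2, 3) are satisfied.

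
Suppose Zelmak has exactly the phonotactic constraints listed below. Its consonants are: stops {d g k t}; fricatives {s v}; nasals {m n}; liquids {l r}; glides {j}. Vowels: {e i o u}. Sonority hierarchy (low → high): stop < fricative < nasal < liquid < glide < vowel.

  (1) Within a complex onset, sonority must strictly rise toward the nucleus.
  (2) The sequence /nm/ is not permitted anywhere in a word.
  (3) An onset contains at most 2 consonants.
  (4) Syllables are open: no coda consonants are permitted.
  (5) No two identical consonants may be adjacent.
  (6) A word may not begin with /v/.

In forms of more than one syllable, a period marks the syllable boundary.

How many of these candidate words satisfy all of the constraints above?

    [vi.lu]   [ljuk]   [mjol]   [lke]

0

[vi.lu] — violates constraint 6: word begins with /v/ → illicit
[ljuk] — violates constraint 4: syllable 1 coda /k/ has 1 consonant (> 0) → illicit
[mjol] — violates constraint 4: syllable 1 coda /l/ has 1 consonant (> 0) → illicit
[lke] — violates constraint 1: syllable 1 onset /lk/: /l/ (liquid, 4) → /k/ (stop, 1) does not rise → illicit
No form is licit → 0.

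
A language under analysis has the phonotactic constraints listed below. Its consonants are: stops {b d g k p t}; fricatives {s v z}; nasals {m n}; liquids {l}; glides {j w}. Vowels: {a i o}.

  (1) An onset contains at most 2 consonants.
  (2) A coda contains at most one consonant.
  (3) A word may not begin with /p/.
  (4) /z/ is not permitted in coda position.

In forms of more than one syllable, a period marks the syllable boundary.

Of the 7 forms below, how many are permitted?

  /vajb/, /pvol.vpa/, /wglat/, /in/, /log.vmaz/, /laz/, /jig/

/vajb/ — violates constraint 2: syllable 1 coda /jb/ has 2 consonants (> 1) → not permitted
/pvol.vpa/ — violates constraint 3: word begins with /p/ → not permitted
/wglat/ — violates constraint 1: syllable 1 onset /wgl/ has 3 consonants (> 2) → not permitted
/in/ — σ1 onset /∅/, coda /n/ ok → permitted
/log.vmaz/ — violates constraint 4: syllable 2 coda contains /z/ → not permitted
/laz/ — violates constraint 4: syllable 1 coda contains /z/ → not permitted
/jig/ — σ1 onset /j/, coda /g/ ok → permitted
Permitted: /in/, /jig/ → 2.

2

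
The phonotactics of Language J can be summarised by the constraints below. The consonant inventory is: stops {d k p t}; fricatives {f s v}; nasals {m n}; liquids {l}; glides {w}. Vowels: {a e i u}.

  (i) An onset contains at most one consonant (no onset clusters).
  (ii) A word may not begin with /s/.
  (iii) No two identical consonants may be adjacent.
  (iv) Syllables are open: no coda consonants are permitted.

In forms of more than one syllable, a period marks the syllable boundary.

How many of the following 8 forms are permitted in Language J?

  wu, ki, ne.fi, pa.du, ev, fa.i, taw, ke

wu — σ1 onset /w/, coda /∅/ ok → permitted
ki — σ1 onset /k/, coda /∅/ ok → permitted
ne.fi — σ1 onset /n/, coda /∅/ ok; σ2 onset /f/, coda /∅/ ok → permitted
pa.du — σ1 onset /p/, coda /∅/ ok; σ2 onset /d/, coda /∅/ ok → permitted
ev — violates constraint (iv): syllable 1 coda /v/ has 1 consonant (> 0) → not permitted
fa.i — σ1 onset /f/, coda /∅/ ok; σ2 onset /∅/, coda /∅/ ok → permitted
taw — violates constraint (iv): syllable 1 coda /w/ has 1 consonant (> 0) → not permitted
ke — σ1 onset /k/, coda /∅/ ok → permitted
Permitted: wu, ki, ne.fi, pa.du, fa.i, ke → 6.

6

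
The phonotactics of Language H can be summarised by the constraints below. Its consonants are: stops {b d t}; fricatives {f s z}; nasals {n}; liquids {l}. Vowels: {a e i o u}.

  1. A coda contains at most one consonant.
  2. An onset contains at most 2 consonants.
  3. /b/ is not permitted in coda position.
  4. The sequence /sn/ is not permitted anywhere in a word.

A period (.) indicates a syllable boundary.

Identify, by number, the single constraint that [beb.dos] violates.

[beb.dos]: syllable 1 coda contains /b/.
This is a violation of constraint 3: "/b/ is not permitted in coda position."
The remaining constraints (1, 2, 4) are satisfied.

3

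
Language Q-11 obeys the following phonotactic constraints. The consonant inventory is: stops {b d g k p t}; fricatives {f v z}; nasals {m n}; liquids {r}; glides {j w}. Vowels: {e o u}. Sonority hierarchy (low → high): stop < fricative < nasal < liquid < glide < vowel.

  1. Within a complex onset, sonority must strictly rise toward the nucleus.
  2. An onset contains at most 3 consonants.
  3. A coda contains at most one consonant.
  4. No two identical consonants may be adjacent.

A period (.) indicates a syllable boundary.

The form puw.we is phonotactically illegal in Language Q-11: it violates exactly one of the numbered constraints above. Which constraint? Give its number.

4

puw.we: adjacent identical consonants /ww/.
This is a violation of constraint 4: "No two identical consonants may be adjacent."
The remaining constraints (1, 2, 3) are satisfied.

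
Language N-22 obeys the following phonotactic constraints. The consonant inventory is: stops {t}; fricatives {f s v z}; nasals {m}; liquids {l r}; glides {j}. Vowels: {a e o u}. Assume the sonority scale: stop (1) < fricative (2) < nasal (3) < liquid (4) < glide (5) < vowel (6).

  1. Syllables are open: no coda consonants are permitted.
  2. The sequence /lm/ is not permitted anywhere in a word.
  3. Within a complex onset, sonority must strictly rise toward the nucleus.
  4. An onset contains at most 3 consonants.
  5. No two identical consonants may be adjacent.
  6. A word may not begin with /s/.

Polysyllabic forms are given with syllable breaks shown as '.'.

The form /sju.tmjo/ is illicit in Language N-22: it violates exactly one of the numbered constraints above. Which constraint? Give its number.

6

/sju.tmjo/: word begins with /s/.
This is a violation of constraint 6: "A word may not begin with /s/."
The remaining constraints (1, 2, 3, 4, 5) are satisfied.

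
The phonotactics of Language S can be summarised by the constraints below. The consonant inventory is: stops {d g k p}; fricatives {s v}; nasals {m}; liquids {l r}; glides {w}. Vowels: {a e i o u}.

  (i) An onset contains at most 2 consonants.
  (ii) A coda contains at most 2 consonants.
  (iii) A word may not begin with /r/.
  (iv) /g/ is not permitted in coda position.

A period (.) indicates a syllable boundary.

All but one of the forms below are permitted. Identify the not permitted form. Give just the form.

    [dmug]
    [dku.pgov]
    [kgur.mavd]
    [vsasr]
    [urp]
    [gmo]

[dmug]

[dmug] — violates constraint (iv): syllable 1 coda contains /g/ → not permitted
[dku.pgov] — σ1 onset /dk/ (2C), coda /∅/ ok; σ2 onset /pg/ (2C), coda /v/ ok → permitted
[kgur.mavd] — σ1 onset /kg/ (2C), coda /r/ ok; σ2 onset /m/, coda /vd/ (2C) ok → permitted
[vsasr] — σ1 onset /vs/ (2C), coda /sr/ (2C) ok → permitted
[urp] — σ1 onset /∅/, coda /rp/ (2C) ok → permitted
[gmo] — σ1 onset /gm/ (2C), coda /∅/ ok → permitted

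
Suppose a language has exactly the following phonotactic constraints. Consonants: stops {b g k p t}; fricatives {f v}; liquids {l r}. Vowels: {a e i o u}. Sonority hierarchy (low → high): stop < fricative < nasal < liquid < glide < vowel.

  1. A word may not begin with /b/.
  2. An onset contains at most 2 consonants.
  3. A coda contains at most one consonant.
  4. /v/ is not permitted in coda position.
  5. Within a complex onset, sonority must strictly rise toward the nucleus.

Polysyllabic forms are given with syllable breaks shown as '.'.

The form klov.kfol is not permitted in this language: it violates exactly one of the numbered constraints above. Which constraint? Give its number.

4

klov.kfol: syllable 1 coda contains /v/.
This is a violation of constraint 4: "/v/ is not permitted in coda position."
The remaining constraints (1, 2, 3, 5) are satisfied.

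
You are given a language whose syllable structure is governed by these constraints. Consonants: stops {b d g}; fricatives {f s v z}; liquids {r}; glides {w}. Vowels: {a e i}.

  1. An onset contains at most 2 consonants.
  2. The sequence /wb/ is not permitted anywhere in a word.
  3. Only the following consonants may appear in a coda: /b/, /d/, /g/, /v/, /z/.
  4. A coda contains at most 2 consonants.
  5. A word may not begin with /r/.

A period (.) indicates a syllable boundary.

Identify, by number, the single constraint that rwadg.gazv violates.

5

rwadg.gazv: word begins with /r/.
This is a violation of constraint 5: "A word may not begin with /r/."
The remaining constraints (1, 2, 3, 4) are satisfied.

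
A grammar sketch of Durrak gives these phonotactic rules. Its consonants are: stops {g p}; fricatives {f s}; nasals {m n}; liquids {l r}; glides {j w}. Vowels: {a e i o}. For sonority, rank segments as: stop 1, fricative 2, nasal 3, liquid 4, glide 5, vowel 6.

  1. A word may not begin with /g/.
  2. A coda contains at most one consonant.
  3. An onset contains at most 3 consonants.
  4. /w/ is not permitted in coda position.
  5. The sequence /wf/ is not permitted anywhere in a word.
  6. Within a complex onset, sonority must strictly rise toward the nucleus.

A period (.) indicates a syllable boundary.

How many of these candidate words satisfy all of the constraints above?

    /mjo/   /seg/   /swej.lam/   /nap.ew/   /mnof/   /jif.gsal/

/mjo/ — σ1 onset /mj/ (3→5 rises), coda /∅/ ok → well-formed
/seg/ — σ1 onset /s/, coda /g/ ok → well-formed
/swej.lam/ — σ1 onset /sw/ (2→5 rises), coda /j/ ok; σ2 onset /l/, coda /m/ ok → well-formed
/nap.ew/ — violates constraint 4: syllable 2 coda contains /w/ → ill-formed
/mnof/ — violates constraint 6: syllable 1 onset /mn/: /m/ (nasal, 3) → /n/ (nasal, 3) does not rise → ill-formed
/jif.gsal/ — σ1 onset /j/, coda /f/ ok; σ2 onset /gs/ (1→2 rises), coda /l/ ok → well-formed
Well-formed: /mjo/, /seg/, /swej.lam/, /jif.gsal/ → 4.

4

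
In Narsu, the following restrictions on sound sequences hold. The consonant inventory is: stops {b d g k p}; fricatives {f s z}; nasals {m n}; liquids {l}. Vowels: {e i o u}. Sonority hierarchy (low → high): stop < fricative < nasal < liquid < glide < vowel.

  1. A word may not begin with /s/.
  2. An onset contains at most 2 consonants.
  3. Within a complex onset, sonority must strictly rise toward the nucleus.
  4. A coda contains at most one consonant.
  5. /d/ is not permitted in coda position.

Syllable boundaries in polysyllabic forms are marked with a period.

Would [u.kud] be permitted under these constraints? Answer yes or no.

[u.kud] — violates constraint 5: syllable 2 coda contains /d/ → not permitted

no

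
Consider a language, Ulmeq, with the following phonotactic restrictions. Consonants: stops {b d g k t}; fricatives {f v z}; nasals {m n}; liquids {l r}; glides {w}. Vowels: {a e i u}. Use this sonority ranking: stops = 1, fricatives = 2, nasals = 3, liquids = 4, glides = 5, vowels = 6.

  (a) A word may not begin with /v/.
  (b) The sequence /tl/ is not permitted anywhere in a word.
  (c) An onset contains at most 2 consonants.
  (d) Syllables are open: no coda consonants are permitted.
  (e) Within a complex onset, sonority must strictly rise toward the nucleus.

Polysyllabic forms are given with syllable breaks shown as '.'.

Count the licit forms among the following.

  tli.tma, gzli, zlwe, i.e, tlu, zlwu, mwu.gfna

1

tli.tma — violates constraint (b): contains banned sequence /tl/ → illicit
gzli — violates constraint (c): syllable 1 onset /gzl/ has 3 consonants (> 2) → illicit
zlwe — violates constraint (c): syllable 1 onset /zlw/ has 3 consonants (> 2) → illicit
i.e — σ1 onset /∅/, coda /∅/ ok; σ2 onset /∅/, coda /∅/ ok → licit
tlu — violates constraint (b): contains banned sequence /tl/ → illicit
zlwu — violates constraint (c): syllable 1 onset /zlw/ has 3 consonants (> 2) → illicit
mwu.gfna — violates constraint (c): syllable 2 onset /gfn/ has 3 consonants (> 2) → illicit
Licit: i.e → 1.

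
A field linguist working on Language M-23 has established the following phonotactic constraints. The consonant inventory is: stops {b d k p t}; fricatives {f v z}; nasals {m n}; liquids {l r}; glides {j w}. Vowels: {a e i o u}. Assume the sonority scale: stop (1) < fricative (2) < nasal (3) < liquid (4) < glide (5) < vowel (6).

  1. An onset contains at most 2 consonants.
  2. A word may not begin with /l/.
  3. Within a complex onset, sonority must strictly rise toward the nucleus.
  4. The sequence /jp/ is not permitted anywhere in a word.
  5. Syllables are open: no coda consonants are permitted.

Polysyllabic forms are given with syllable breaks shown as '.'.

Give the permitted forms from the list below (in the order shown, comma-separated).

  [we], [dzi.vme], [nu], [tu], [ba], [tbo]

[we] — σ1 onset /w/, coda /∅/ ok → permitted
[dzi.vme] — σ1 onset /dz/ (1→2 rises), coda /∅/ ok; σ2 onset /vm/ (2→3 rises), coda /∅/ ok → permitted
[nu] — σ1 onset /n/, coda /∅/ ok → permitted
[tu] — σ1 onset /t/, coda /∅/ ok → permitted
[ba] — σ1 onset /b/, coda /∅/ ok → permitted
[tbo] — violates constraint 3: syllable 1 onset /tb/: /t/ (stop, 1) → /b/ (stop, 1) does not rise → not permitted

[we], [dzi.vme], [nu], [tu], [ba]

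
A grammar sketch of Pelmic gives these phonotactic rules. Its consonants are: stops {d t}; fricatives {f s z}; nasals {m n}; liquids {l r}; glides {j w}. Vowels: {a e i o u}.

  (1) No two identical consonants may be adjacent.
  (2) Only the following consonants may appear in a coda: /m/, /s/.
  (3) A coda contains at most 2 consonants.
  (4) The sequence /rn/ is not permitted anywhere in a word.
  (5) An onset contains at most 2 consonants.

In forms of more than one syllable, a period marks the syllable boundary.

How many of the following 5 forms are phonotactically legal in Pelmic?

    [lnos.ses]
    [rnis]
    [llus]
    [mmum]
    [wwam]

[lnos.ses] — violates constraint 1: adjacent identical consonants /ss/ → phonotactically illegal
[rnis] — violates constraint 4: contains banned sequence /rn/ → phonotactically illegal
[llus] — violates constraint 1: adjacent identical consonants /ll/ → phonotactically illegal
[mmum] — violates constraint 1: adjacent identical consonants /mm/ → phonotactically illegal
[wwam] — violates constraint 1: adjacent identical consonants /ww/ → phonotactically illegal
No form is phonotactically legal → 0.

0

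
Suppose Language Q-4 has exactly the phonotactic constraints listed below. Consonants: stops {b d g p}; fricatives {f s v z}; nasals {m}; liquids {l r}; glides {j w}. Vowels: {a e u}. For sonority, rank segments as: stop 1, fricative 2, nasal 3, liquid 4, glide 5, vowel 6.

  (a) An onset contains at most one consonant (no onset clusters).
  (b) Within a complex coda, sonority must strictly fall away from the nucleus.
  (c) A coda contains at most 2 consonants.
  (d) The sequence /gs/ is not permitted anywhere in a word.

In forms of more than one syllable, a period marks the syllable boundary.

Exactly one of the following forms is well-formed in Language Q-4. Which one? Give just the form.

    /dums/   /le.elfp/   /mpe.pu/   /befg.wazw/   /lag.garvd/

/dums/ — σ1 onset /d/, coda /ms/ (3→2 falls) ok → well-formed
/le.elfp/ — violates constraint (c): syllable 2 coda /lfp/ has 3 consonants (> 2) → ill-formed
/mpe.pu/ — violates constraint (a): syllable 1 onset /mp/ has 2 consonants (> 1) → ill-formed
/befg.wazw/ — violates constraint (b): syllable 2 coda /zw/: /z/ (fricative, 2) → /w/ (glide, 5) does not fall → ill-formed
/lag.garvd/ — violates constraint (c): syllable 2 coda /rvd/ has 3 consonants (> 2) → ill-formed

/dums/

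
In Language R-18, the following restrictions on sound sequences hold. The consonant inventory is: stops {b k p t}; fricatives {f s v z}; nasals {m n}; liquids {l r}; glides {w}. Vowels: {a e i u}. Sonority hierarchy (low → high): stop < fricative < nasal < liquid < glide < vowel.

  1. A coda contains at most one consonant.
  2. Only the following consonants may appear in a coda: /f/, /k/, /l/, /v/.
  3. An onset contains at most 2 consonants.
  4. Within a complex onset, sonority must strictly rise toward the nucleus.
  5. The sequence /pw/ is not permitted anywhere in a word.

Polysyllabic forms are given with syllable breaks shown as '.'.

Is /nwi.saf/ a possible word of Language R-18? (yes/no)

yes

/nwi.saf/ — σ1 onset /nw/ (3→5 rises), coda /∅/ ok; σ2 onset /s/, coda /f/ ok → phonotactically legal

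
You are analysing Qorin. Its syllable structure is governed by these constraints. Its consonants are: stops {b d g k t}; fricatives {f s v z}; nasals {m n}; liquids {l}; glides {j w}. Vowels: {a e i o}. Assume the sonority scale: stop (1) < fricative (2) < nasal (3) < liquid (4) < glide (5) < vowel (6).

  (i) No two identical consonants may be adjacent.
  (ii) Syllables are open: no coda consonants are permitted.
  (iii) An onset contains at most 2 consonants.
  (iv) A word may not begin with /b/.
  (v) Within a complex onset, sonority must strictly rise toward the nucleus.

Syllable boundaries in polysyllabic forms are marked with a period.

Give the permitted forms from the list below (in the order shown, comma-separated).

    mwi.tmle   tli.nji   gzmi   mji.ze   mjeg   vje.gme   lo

mwi.tmle — violates constraint (iii): syllable 2 onset /tml/ has 3 consonants (> 2) → not permitted
tli.nji — σ1 onset /tl/ (1→4 rises), coda /∅/ ok; σ2 onset /nj/ (3→5 rises), coda /∅/ ok → permitted
gzmi — violates constraint (iii): syllable 1 onset /gzm/ has 3 consonants (> 2) → not permitted
mji.ze — σ1 onset /mj/ (3→5 rises), coda /∅/ ok; σ2 onset /z/, coda /∅/ ok → permitted
mjeg — violates constraint (ii): syllable 1 coda /g/ has 1 consonant (> 0) → not permitted
vje.gme — σ1 onset /vj/ (2→5 rises), coda /∅/ ok; σ2 onset /gm/ (1→3 rises), coda /∅/ ok → permitted
lo — σ1 onset /l/, coda /∅/ ok → permitted

tli.nji, mji.ze, vje.gme, lo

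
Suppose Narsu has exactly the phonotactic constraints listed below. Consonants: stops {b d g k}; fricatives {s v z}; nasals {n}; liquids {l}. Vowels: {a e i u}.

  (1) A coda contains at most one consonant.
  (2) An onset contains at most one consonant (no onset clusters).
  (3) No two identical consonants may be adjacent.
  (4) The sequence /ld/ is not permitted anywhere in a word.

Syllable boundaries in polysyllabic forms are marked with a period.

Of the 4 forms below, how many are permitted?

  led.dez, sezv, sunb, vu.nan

1

led.dez — violates constraint 3: adjacent identical consonants /dd/ → not permitted
sezv — violates constraint 1: syllable 1 coda /zv/ has 2 consonants (> 1) → not permitted
sunb — violates constraint 1: syllable 1 coda /nb/ has 2 consonants (> 1) → not permitted
vu.nan — σ1 onset /v/, coda /∅/ ok; σ2 onset /n/, coda /n/ ok → permitted
Permitted: vu.nan → 1.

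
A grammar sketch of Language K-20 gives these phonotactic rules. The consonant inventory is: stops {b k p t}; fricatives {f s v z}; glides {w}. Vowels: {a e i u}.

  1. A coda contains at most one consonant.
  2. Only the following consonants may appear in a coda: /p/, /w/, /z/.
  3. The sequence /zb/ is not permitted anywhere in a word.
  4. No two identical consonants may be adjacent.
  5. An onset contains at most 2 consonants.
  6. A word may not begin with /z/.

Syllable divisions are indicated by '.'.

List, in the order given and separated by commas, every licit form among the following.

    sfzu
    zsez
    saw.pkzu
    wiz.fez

wiz.fez

sfzu — violates constraint 5: syllable 1 onset /sfz/ has 3 consonants (> 2) → illicit
zsez — violates constraint 6: word begins with /z/ → illicit
saw.pkzu — violates constraint 5: syllable 2 onset /pkz/ has 3 consonants (> 2) → illicit
wiz.fez — σ1 onset /w/, coda /z/ ok; σ2 onset /f/, coda /z/ ok → licit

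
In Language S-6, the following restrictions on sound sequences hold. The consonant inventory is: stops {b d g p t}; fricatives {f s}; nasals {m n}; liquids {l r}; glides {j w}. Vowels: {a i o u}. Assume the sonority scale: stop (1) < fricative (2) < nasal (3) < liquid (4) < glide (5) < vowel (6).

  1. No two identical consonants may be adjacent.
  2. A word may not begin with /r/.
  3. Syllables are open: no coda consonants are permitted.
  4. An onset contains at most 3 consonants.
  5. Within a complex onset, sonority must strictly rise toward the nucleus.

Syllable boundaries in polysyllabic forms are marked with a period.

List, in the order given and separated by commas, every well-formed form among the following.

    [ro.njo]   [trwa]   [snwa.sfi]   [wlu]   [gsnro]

[trwa]

[ro.njo] — violates constraint 2: word begins with /r/ → ill-formed
[trwa] — σ1 onset /trw/ (1→4→5 rises), coda /∅/ ok → well-formed
[snwa.sfi] — violates constraint 5: syllable 2 onset /sf/: /s/ (fricative, 2) → /f/ (fricative, 2) does not rise → ill-formed
[wlu] — violates constraint 5: syllable 1 onset /wl/: /w/ (glide, 5) → /l/ (liquid, 4) does not rise → ill-formed
[gsnro] — violates constraint 4: syllable 1 onset /gsnr/ has 4 consonants (> 3) → ill-formed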